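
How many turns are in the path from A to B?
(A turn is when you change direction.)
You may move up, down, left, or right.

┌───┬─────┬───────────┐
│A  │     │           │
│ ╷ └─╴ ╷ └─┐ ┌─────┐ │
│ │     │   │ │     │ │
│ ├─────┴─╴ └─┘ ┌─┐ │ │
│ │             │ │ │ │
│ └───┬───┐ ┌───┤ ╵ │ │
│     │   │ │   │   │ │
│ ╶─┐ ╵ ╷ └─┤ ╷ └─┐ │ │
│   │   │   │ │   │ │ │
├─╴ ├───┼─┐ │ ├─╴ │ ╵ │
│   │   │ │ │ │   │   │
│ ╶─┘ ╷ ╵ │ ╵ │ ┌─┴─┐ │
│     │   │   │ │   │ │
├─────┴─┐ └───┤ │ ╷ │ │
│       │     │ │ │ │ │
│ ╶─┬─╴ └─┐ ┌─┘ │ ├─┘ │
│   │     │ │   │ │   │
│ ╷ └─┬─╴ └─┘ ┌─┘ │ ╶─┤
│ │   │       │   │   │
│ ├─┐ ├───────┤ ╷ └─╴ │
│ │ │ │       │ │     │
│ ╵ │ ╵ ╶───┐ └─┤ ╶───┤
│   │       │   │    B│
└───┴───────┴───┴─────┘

Directions: right, down, right, right, up, right, down, right, down, right, right, up, right, right, down, down, down, down, right, down, down, down, left, down, right, down, left, left, down, right, right
Number of turns: 20

Solution:

┌───┬─────┬───────────┐
│A ↓│  ↱ ↓│           │
│ ╷ └─╴ ╷ └─┐ ┌─────┐ │
│ │↳ → ↑│↳ ↓│ │↱ → ↓│ │
│ ├─────┴─╴ └─┘ ┌─┐ │ │
│ │        ↳ → ↑│ │↓│ │
│ └───┬───┐ ┌───┤ ╵ │ │
│     │   │ │   │  ↓│ │
│ ╶─┐ ╵ ╷ └─┤ ╷ └─┐ │ │
│   │   │   │ │   │↓│ │
├─╴ ├───┼─┐ │ ├─╴ │ ╵ │
│   │   │ │ │ │   │↳ ↓│
│ ╶─┘ ╷ ╵ │ ╵ │ ┌─┴─┐ │
│     │   │   │ │   │↓│
├─────┴─┐ └───┤ │ ╷ │ │
│       │     │ │ │ │↓│
│ ╶─┬─╴ └─┐ ┌─┘ │ ├─┘ │
│   │     │ │   │ │↓ ↲│
│ ╷ └─┬─╴ └─┘ ┌─┘ │ ╶─┤
│ │   │       │   │↳ ↓│
│ ├─┐ ├───────┤ ╷ └─╴ │
│ │ │ │       │ │↓ ← ↲│
│ ╵ │ ╵ ╶───┐ └─┤ ╶───┤
│   │       │   │↳ → B│
└───┴───────┴───┴─────┘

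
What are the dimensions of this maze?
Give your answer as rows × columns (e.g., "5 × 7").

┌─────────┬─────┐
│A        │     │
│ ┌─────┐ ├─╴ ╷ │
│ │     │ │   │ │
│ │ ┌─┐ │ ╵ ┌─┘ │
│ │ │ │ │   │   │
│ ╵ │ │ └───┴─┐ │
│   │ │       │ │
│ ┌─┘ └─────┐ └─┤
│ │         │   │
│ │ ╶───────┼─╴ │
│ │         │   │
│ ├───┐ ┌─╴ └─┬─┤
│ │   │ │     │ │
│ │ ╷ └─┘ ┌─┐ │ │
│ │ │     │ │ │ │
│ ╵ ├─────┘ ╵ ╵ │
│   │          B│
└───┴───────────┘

Counting the maze dimensions:
Rows (vertical): 9
Columns (horizontal): 8
Dimensions: 9 × 8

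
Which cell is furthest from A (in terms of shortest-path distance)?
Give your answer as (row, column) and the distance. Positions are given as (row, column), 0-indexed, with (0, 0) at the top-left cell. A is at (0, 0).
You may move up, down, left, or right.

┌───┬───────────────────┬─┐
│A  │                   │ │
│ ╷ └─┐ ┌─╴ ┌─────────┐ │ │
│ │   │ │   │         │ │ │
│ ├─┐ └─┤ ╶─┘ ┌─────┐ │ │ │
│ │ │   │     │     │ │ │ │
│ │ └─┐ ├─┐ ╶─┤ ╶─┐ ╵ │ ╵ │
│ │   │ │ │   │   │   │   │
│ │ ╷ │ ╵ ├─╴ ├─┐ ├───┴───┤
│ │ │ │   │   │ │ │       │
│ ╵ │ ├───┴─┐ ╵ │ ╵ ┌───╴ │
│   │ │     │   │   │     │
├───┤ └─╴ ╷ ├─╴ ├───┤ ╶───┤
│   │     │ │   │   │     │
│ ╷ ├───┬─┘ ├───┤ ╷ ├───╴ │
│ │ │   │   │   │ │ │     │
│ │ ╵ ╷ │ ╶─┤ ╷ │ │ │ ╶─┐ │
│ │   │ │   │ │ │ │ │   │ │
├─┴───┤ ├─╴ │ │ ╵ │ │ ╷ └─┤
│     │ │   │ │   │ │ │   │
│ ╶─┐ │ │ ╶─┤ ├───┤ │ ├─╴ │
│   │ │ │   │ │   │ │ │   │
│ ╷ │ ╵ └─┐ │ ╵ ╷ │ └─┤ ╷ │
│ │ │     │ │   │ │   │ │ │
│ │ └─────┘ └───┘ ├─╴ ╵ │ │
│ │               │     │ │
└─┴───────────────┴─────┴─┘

Computing BFS distances from A to all cells:
Furthest cell: (0, 12)
Distance: 110 steps

Path from A to the furthest cell:

┌───┬───────────────────┬─┐
│A  │      ↱ → → → → → ↓│B│
│ ╷ └─┐ ┌─╴ ┌─────────┐ │ │
│↓│   │ │↱ ↑│↓ ← ← ← ↰│↓│↑│
│ ├─┐ └─┤ ╶─┘ ┌─────┐ │ │ │
│↓│ │   │↑ ← ↲│↱ → ↓│↑│↓│↑│
│ │ └─┐ ├─┐ ╶─┤ ╶─┐ ╵ │ ╵ │
│↓│↱ ↓│ │ │   │↑ ↰│↳ ↑│↳ ↑│
│ │ ╷ │ ╵ ├─╴ ├─┐ ├───┴───┤
│↓│↑│↓│   │   │ │↑│↓ ← ← ↰│
│ ╵ │ ├───┴─┐ ╵ │ ╵ ┌───╴ │
│↳ ↑│↓│  ↱ ↓│   │↑ ↲│↱ → ↑│
├───┤ └─╴ ╷ ├─╴ ├───┤ ╶───┤
│   │↳ → ↑│↓│   │↱ ↓│↑ ← ↰│
│ ╷ ├───┬─┘ ├───┤ ╷ ├───╴ │
│ │ │   │↓ ↲│↱ ↓│↑│↓│↱ → ↑│
│ │ ╵ ╷ │ ╶─┤ ╷ │ │ │ ╶─┐ │
│ │   │ │↳ ↓│↑│↓│↑│↓│↑ ↰│ │
├─┴───┤ ├─╴ │ │ ╵ │ │ ╷ └─┤
│     │ │↓ ↲│↑│↳ ↑│↓│ │↑ ↰│
│ ╶─┐ │ │ ╶─┤ ├───┤ │ ├─╴ │
│   │ │ │↳ ↓│↑│↓ ↰│↓│ │↱ ↑│
│ ╷ │ ╵ └─┐ │ ╵ ╷ │ └─┤ ╷ │
│ │ │     │↓│↑ ↲│↑│↳ ↓│↑│ │
│ │ └─────┘ └───┘ ├─╴ ╵ │ │
│ │        ↳ → → ↑│  ↳ ↑│ │
└─┴───────────────┴─────┴─┘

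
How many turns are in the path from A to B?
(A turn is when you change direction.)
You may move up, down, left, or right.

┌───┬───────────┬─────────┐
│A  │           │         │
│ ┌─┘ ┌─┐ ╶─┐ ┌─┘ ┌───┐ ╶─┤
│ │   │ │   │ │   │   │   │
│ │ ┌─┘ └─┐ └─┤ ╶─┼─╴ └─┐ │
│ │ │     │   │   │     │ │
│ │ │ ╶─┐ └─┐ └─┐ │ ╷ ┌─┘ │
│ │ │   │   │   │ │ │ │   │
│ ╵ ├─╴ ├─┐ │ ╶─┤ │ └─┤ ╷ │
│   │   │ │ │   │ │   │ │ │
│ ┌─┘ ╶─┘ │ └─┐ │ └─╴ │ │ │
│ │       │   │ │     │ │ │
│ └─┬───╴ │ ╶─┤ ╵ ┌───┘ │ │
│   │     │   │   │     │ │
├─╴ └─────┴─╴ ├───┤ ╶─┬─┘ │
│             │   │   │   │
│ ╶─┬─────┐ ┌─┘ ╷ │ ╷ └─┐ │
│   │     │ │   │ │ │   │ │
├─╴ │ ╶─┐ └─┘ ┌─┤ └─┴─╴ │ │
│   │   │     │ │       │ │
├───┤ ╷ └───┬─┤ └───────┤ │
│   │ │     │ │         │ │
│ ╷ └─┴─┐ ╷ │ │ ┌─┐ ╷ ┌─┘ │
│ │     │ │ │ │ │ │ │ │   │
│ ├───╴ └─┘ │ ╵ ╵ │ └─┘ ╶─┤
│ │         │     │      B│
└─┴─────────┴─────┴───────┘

Directions: down, down, down, down, right, up, up, up, right, up, right, right, down, right, down, right, down, down, right, down, down, right, up, up, up, up, left, up, right, up, right, right, right, down, right, down, down, down, down, down, down, down, down, down, down, left, down, right
Number of turns: 25

Solution:

┌───┬───────────┬─────────┐
│A  │↱ → ↓      │↱ → → ↓  │
│ ┌─┘ ┌─┐ ╶─┐ ┌─┘ ┌───┐ ╶─┤
│↓│↱ ↑│ │↳ ↓│ │↱ ↑│   │↳ ↓│
│ │ ┌─┘ └─┐ └─┤ ╶─┼─╴ └─┐ │
│↓│↑│     │↳ ↓│↑ ↰│     │↓│
│ │ │ ╶─┐ └─┐ └─┐ │ ╷ ┌─┘ │
│↓│↑│   │   │↓  │↑│ │ │  ↓│
│ ╵ ├─╴ ├─┐ │ ╶─┤ │ └─┤ ╷ │
│↳ ↑│   │ │ │↳ ↓│↑│   │ │↓│
│ ┌─┘ ╶─┘ │ └─┐ │ └─╴ │ │ │
│ │       │   │↓│↑    │ │↓│
│ └─┬───╴ │ ╶─┤ ╵ ┌───┘ │ │
│   │     │   │↳ ↑│     │↓│
├─╴ └─────┴─╴ ├───┤ ╶─┬─┘ │
│             │   │   │  ↓│
│ ╶─┬─────┐ ┌─┘ ╷ │ ╷ └─┐ │
│   │     │ │   │ │ │   │↓│
├─╴ │ ╶─┐ └─┘ ┌─┤ └─┴─╴ │ │
│   │   │     │ │       │↓│
├───┤ ╷ └───┬─┤ └───────┤ │
│   │ │     │ │         │↓│
│ ╷ └─┴─┐ ╷ │ │ ┌─┐ ╷ ┌─┘ │
│ │     │ │ │ │ │ │ │ │↓ ↲│
│ ├───╴ └─┘ │ ╵ ╵ │ └─┘ ╶─┤
│ │         │     │    ↳ B│
└─┴─────────┴─────┴───────┘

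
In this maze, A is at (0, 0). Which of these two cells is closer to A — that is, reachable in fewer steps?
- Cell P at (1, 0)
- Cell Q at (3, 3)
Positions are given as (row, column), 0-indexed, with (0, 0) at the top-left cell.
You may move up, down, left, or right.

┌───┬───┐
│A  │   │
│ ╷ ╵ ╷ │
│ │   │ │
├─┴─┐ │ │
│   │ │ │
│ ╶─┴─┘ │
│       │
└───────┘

Shortest path A → P at (1, 0): 1 steps
Shortest path A → Q at (3, 3): 8 steps

P is closer (1 steps vs 8 steps).

Path to P:

┌───┬───┐
│A  │   │
│ ╷ ╵ ╷ │
│P│   │ │
├─┴─┐ │ │
│   │ │ │
│ ╶─┴─┘ │
│       │
└───────┘

Path to Q:

┌───┬───┐
│A ↓│↱ ↓│
│ ╷ ╵ ╷ │
│ │↳ ↑│↓│
├─┴─┐ │ │
│   │ │↓│
│ ╶─┴─┘ │
│      Q│
└───────┘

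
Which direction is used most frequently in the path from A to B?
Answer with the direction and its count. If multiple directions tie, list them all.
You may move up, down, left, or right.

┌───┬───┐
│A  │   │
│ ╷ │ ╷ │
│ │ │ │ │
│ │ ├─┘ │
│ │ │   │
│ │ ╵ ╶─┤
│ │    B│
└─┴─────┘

Directions: right, down, down, down, right, right
Counts: {'right': 3, 'down': 3}
Most common: down and right (tied at 3 times each)

Solution:

┌───┬───┐
│A ↓│   │
│ ╷ │ ╷ │
│ │↓│ │ │
│ │ ├─┘ │
│ │↓│   │
│ │ ╵ ╶─┤
│ │↳ → B│
└─┴─────┘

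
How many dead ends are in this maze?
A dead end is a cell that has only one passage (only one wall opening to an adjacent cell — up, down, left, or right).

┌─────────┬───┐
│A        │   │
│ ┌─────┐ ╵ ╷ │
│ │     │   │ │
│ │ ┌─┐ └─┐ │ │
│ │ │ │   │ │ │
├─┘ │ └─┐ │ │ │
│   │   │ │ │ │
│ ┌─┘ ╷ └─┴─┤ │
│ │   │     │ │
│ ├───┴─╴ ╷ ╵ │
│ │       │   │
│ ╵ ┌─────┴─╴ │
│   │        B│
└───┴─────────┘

Checking each cell for number of passages:

Dead ends found at positions:
  (2, 0)
  (2, 2)
  (3, 4)
  (3, 5)
  (4, 1)
  (6, 2)
Total dead ends: 6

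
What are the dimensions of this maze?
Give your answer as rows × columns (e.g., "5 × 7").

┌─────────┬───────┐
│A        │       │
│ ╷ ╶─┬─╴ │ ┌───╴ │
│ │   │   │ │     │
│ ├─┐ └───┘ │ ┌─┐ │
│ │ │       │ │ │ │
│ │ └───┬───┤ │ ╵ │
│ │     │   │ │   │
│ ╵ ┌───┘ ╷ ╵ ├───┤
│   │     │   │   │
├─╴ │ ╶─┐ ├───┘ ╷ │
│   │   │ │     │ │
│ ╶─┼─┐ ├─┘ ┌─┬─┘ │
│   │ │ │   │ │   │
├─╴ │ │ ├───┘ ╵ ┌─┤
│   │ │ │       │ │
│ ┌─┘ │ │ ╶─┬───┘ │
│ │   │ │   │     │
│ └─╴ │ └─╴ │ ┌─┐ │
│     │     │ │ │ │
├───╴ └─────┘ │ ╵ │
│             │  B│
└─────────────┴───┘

Counting the maze dimensions:
Rows (vertical): 11
Columns (horizontal): 9
Dimensions: 11 × 9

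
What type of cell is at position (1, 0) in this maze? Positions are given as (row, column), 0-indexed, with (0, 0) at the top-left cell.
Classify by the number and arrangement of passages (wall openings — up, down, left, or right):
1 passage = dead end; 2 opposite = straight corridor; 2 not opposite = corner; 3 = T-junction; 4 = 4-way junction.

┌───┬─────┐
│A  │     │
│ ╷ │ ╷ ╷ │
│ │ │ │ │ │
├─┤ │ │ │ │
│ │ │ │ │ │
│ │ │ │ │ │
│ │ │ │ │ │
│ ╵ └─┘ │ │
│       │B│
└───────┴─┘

Checking cell at (1, 0):
Number of passages: 1
Cell type: dead end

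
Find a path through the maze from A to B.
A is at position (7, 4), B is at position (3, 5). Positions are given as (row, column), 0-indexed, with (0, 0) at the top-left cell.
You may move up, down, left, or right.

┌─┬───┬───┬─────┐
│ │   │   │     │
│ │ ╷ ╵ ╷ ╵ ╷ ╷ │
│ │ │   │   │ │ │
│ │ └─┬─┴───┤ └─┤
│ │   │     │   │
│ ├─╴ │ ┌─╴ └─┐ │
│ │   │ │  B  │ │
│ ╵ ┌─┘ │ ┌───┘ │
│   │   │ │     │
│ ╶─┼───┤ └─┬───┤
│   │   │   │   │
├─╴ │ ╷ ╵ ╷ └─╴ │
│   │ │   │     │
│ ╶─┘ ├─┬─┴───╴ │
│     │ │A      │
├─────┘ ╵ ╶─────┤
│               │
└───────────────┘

Finding the shortest path from (7, 4) to (3, 5):
Path length: 11 steps
Directions: right → right → right → up → left → left → up → left → up → up → right

Solution:

┌─┬───┬───┬─────┐
│ │   │   │     │
│ │ ╷ ╵ ╷ ╵ ╷ ╷ │
│ │ │   │   │ │ │
│ │ └─┬─┴───┤ └─┤
│ │   │     │   │
│ ├─╴ │ ┌─╴ └─┐ │
│ │   │ │↱ B  │ │
│ ╵ ┌─┘ │ ┌───┘ │
│   │   │↑│     │
│ ╶─┼───┤ └─┬───┤
│   │   │↑ ↰│   │
├─╴ │ ╷ ╵ ╷ └─╴ │
│   │ │   │↑ ← ↰│
│ ╶─┘ ├─┬─┴───╴ │
│     │ │A → → ↑│
├─────┘ ╵ ╶─────┤
│               │
└───────────────┘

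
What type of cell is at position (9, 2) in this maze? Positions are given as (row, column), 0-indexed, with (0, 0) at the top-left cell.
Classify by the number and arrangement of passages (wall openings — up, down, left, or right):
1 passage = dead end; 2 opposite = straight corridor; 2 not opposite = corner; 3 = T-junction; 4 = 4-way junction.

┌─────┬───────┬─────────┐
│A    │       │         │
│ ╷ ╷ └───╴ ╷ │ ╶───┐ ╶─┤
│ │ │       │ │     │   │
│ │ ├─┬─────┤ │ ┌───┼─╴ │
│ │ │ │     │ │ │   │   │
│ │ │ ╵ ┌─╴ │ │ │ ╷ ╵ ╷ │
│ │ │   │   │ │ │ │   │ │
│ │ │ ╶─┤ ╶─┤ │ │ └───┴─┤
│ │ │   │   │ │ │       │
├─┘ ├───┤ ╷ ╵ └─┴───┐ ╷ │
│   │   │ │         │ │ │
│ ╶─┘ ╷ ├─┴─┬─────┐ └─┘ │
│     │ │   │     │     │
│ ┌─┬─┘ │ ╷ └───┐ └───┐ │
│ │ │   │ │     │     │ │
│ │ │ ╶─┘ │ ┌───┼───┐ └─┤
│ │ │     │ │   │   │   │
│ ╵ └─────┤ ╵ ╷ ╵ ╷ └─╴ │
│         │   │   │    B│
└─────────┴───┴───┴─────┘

Checking cell at (9, 2):
Number of passages: 2
Cell type: straight corridor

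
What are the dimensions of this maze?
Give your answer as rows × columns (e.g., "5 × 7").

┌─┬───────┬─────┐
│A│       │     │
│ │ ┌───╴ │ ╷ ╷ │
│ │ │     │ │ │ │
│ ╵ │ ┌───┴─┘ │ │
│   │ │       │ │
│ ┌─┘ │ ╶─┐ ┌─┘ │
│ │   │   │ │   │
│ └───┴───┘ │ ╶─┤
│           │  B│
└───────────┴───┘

Counting the maze dimensions:
Rows (vertical): 5
Columns (horizontal): 8
Dimensions: 5 × 8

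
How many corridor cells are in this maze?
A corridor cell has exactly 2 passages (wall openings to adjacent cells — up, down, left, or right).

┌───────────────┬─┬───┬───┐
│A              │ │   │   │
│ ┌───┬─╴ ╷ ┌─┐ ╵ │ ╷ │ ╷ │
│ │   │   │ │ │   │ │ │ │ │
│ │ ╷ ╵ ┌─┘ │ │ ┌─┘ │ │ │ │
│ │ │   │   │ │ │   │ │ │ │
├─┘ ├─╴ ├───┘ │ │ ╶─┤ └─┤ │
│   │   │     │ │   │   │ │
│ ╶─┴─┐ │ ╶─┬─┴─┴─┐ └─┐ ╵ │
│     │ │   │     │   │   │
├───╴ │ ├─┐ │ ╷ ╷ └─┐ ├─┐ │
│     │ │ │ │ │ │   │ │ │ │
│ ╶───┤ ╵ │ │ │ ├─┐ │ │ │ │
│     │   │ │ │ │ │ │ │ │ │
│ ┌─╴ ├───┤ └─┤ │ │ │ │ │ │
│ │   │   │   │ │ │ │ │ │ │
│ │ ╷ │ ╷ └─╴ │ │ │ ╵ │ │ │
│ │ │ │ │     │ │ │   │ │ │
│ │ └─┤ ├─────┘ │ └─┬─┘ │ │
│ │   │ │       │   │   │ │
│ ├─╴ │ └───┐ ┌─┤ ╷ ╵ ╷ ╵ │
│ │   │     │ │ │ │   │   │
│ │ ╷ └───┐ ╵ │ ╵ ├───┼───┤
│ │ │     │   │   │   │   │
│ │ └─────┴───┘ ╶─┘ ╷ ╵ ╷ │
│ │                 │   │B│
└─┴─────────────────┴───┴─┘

Counting cells with exactly 2 passages:
Total corridor cells: 137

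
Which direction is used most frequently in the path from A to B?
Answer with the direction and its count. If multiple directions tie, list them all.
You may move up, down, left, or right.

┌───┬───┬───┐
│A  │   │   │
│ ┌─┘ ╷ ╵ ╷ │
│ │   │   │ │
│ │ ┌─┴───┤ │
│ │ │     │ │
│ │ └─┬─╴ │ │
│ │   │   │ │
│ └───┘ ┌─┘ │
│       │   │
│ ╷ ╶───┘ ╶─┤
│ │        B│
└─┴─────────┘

Directions: down, down, down, down, right, down, right, right, right, right
Counts: {'down': 5, 'right': 5}
Most common: down and right (tied at 5 times each)

Solution:

┌───┬───┬───┐
│A  │   │   │
│ ┌─┘ ╷ ╵ ╷ │
│↓│   │   │ │
│ │ ┌─┴───┤ │
│↓│ │     │ │
│ │ └─┬─╴ │ │
│↓│   │   │ │
│ └───┘ ┌─┘ │
│↳ ↓    │   │
│ ╷ ╶───┘ ╶─┤
│ │↳ → → → B│
└─┴─────────┘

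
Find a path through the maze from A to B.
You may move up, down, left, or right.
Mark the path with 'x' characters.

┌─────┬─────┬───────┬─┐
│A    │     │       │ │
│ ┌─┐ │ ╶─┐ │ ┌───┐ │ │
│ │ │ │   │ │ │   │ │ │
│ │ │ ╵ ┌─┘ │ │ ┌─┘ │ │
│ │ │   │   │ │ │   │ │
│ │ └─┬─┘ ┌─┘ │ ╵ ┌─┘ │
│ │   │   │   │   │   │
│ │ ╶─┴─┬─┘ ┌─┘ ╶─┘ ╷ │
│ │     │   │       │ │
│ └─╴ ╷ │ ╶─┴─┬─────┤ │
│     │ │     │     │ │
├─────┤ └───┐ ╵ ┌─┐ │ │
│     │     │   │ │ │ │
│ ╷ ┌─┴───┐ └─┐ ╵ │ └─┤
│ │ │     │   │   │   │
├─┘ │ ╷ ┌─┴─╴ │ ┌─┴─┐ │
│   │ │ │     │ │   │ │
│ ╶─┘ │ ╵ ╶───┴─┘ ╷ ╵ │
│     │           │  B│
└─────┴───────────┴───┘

Finding the shortest path through the maze:
Path length: 27 steps
Directions: down → down → down → down → down → right → right → up → right → down → down → right → right → down → right → down → left → left → down → right → right → right → right → up → right → down → right

Solution:

┌─────┬─────┬───────┬─┐
│A    │     │       │ │
│ ┌─┐ │ ╶─┐ │ ┌───┐ │ │
│x│ │ │   │ │ │   │ │ │
│ │ │ ╵ ┌─┘ │ │ ┌─┘ │ │
│x│ │   │   │ │ │   │ │
│ │ └─┬─┘ ┌─┘ │ ╵ ┌─┘ │
│x│   │   │   │   │   │
│ │ ╶─┴─┬─┘ ┌─┘ ╶─┘ ╷ │
│x│  x x│   │       │ │
│ └─╴ ╷ │ ╶─┴─┬─────┤ │
│x x x│x│     │     │ │
├─────┤ └───┐ ╵ ┌─┐ │ │
│     │x x x│   │ │ │ │
│ ╷ ┌─┴───┐ └─┐ ╵ │ └─┤
│ │ │     │x x│   │   │
├─┘ │ ╷ ┌─┴─╴ │ ┌─┴─┐ │
│   │ │ │x x x│ │x x│ │
│ ╶─┘ │ ╵ ╶───┴─┘ ╷ ╵ │
│     │  x x x x x│x B│
└─────┴───────────┴───┘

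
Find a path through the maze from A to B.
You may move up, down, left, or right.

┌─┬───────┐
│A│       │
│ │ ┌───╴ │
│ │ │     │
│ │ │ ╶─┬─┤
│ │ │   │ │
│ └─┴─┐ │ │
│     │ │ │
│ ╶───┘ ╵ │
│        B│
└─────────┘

Finding the shortest path through the maze:
Path length: 8 steps
Directions: down → down → down → down → right → right → right → right

Solution:

┌─┬───────┐
│A│       │
│ │ ┌───╴ │
│↓│ │     │
│ │ │ ╶─┬─┤
│↓│ │   │ │
│ └─┴─┐ │ │
│↓    │ │ │
│ ╶───┘ ╵ │
│↳ → → → B│
└─────────┘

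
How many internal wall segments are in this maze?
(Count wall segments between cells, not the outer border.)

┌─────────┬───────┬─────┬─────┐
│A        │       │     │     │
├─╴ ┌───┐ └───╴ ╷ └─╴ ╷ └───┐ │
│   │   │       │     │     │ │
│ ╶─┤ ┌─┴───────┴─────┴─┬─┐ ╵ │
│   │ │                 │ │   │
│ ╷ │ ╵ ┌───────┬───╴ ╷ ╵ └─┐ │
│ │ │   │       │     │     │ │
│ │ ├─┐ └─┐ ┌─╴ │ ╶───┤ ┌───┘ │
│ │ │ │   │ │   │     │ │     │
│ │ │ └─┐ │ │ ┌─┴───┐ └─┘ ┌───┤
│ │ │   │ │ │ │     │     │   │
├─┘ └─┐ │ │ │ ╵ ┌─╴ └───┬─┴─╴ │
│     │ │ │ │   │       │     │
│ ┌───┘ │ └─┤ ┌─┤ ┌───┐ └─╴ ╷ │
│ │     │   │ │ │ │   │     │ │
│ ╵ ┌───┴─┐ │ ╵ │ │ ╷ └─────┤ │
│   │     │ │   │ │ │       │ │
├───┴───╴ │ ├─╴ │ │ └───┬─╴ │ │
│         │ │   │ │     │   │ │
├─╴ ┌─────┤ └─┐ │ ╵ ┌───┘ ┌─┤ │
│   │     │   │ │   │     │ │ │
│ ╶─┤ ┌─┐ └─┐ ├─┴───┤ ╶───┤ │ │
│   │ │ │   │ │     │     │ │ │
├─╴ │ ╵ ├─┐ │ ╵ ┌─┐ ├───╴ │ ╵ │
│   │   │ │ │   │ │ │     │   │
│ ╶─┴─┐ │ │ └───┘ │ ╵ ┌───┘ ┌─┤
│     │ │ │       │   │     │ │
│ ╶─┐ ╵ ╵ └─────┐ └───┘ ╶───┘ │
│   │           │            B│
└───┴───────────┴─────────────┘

Counting internal wall segments:
Total internal walls: 196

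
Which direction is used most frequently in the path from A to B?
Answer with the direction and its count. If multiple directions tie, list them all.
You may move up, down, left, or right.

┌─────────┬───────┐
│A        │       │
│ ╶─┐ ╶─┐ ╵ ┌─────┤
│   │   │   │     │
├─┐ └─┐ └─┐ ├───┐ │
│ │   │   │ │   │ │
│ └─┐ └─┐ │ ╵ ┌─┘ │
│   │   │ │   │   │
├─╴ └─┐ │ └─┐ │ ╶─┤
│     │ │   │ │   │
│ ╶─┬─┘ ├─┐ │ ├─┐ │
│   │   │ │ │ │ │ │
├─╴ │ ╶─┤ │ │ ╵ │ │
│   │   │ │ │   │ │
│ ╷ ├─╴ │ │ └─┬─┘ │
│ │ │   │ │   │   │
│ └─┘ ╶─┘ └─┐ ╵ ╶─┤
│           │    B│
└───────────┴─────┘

Directions: right, right, down, right, down, right, down, down, right, down, down, down, right, down, right, right
Counts: {'right': 8, 'down': 8}
Most common: down and right (tied at 8 times each)

Solution:

┌─────────┬───────┐
│A → ↓    │       │
│ ╶─┐ ╶─┐ ╵ ┌─────┤
│   │↳ ↓│   │     │
├─┐ └─┐ └─┐ ├───┐ │
│ │   │↳ ↓│ │   │ │
│ └─┐ └─┐ │ ╵ ┌─┘ │
│   │   │↓│   │   │
├─╴ └─┐ │ └─┐ │ ╶─┤
│     │ │↳ ↓│ │   │
│ ╶─┬─┘ ├─┐ │ ├─┐ │
│   │   │ │↓│ │ │ │
├─╴ │ ╶─┤ │ │ ╵ │ │
│   │   │ │↓│   │ │
│ ╷ ├─╴ │ │ └─┬─┘ │
│ │ │   │ │↳ ↓│   │
│ └─┘ ╶─┘ └─┐ ╵ ╶─┤
│           │↳ → B│
└───────────┴─────┘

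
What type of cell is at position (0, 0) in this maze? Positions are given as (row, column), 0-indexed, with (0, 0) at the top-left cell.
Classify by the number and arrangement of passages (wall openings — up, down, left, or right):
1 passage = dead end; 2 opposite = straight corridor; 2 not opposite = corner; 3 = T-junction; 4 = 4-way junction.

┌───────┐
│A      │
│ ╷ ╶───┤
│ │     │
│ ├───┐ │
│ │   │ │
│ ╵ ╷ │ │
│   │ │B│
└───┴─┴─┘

Checking cell at (0, 0):
Number of passages: 2
Cell type: corner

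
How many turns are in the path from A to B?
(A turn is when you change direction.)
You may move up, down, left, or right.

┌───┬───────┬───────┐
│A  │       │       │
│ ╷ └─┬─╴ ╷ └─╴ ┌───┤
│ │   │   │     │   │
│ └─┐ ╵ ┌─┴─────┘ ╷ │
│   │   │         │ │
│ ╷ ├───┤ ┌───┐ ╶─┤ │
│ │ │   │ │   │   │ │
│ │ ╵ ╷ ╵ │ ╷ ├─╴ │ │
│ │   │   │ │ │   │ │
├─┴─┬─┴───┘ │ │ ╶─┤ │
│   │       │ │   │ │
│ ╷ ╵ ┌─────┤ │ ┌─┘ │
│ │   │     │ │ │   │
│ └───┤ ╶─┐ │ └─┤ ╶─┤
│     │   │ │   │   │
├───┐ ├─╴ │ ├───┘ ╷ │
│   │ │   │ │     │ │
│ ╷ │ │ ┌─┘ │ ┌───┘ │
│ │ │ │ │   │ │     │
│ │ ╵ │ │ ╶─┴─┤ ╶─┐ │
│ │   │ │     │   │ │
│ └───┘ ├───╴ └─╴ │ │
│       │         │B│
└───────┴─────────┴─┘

Directions: down, down, right, down, down, right, up, right, down, right, up, up, right, right, right, right, up, right, down, down, down, down, down, left, down, right, down, down, down, down
Number of turns: 16

Solution:

┌───┬───────┬───────┐
│A  │       │       │
│ ╷ └─┬─╴ ╷ └─╴ ┌───┤
│↓│   │   │     │↱ ↓│
│ └─┐ ╵ ┌─┴─────┘ ╷ │
│↳ ↓│   │↱ → → → ↑│↓│
│ ╷ ├───┤ ┌───┐ ╶─┤ │
│ │↓│↱ ↓│↑│   │   │↓│
│ │ ╵ ╷ ╵ │ ╷ ├─╴ │ │
│ │↳ ↑│↳ ↑│ │ │   │↓│
├─┴─┬─┴───┘ │ │ ╶─┤ │
│   │       │ │   │↓│
│ ╷ ╵ ┌─────┤ │ ┌─┘ │
│ │   │     │ │ │↓ ↲│
│ └───┤ ╶─┐ │ └─┤ ╶─┤
│     │   │ │   │↳ ↓│
├───┐ ├─╴ │ ├───┘ ╷ │
│   │ │   │ │     │↓│
│ ╷ │ │ ┌─┘ │ ┌───┘ │
│ │ │ │ │   │ │    ↓│
│ │ ╵ │ │ ╶─┴─┤ ╶─┐ │
│ │   │ │     │   │↓│
│ └───┘ ├───╴ └─╴ │ │
│       │         │B│
└───────┴─────────┴─┘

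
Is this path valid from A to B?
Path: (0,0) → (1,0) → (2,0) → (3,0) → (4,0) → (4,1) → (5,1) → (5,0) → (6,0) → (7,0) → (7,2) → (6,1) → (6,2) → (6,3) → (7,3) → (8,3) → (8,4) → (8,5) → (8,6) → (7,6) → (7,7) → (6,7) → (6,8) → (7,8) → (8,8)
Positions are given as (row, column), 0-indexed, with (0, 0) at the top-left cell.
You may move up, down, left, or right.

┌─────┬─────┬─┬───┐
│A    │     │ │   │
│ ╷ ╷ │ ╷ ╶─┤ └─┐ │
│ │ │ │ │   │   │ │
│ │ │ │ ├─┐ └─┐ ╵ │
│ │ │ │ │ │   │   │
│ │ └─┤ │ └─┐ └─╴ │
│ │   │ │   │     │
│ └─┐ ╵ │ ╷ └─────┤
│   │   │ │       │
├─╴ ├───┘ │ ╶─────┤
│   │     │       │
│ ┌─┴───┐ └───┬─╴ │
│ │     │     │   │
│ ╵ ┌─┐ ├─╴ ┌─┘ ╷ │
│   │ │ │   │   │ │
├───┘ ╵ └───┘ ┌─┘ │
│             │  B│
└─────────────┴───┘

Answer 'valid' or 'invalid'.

Checking path validity:
Result: Invalid move at step 10: cannot move from (7, 0) to (7, 2).

invalid

Correct solution:

┌─────┬─────┬─┬───┐
│A    │     │ │   │
│ ╷ ╷ │ ╷ ╶─┤ └─┐ │
│↓│ │ │ │   │   │ │
│ │ │ │ ├─┐ └─┐ ╵ │
│↓│ │ │ │ │   │   │
│ │ └─┤ │ └─┐ └─╴ │
│↓│   │ │   │     │
│ └─┐ ╵ │ ╷ └─────┤
│↳ ↓│   │ │       │
├─╴ ├───┘ │ ╶─────┤
│↓ ↲│     │       │
│ ┌─┴───┐ └───┬─╴ │
│↓│↱ → ↓│     │↱ ↓│
│ ╵ ┌─┐ ├─╴ ┌─┘ ╷ │
│↳ ↑│ │↓│   │↱ ↑│↓│
├───┘ ╵ └───┘ ┌─┘ │
│      ↳ → → ↑│  B│
└─────────────┴───┘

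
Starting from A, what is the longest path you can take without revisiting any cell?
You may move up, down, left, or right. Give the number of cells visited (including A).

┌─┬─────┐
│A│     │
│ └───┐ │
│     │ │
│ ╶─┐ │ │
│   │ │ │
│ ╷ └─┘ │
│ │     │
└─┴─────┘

Finding longest simple path using DFS:
Start: (0, 0)
Longest path visits 12 cells
Path: A → down → down → right → down → right → right → up → up → up → left → left

Solution:

┌─┬─────┐
│A│B ← ↰│
│ └───┐ │
│↓    │↑│
│ ╶─┐ │ │
│↳ ↓│ │↑│
│ ╷ └─┘ │
│ │↳ → ↑│
└─┴─────┘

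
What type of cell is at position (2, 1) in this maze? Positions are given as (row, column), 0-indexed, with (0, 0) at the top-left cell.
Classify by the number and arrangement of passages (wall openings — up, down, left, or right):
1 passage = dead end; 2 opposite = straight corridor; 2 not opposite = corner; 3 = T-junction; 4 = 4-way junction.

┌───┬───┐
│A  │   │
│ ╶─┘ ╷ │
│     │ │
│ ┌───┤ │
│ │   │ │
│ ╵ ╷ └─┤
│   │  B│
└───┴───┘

Checking cell at (2, 1):
Number of passages: 2
Cell type: corner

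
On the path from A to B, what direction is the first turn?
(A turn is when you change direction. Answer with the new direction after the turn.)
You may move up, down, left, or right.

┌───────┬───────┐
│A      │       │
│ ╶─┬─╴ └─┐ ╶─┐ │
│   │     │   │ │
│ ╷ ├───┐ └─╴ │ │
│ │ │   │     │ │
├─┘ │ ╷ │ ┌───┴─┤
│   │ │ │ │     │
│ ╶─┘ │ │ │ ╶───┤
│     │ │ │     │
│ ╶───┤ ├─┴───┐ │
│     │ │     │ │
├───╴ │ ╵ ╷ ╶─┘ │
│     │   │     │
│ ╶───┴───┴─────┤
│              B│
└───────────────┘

Directions: down, right, down, down, left, down, down, right, right, down, left, left, down, right, right, right, right, right, right, right
First turn direction: right

Solution:

┌───────┬───────┐
│A      │       │
│ ╶─┬─╴ └─┐ ╶─┐ │
│↳ ↓│     │   │ │
│ ╷ ├───┐ └─╴ │ │
│ │↓│   │     │ │
├─┘ │ ╷ │ ┌───┴─┤
│↓ ↲│ │ │ │     │
│ ╶─┘ │ │ │ ╶───┤
│↓    │ │ │     │
│ ╶───┤ ├─┴───┐ │
│↳ → ↓│ │     │ │
├───╴ │ ╵ ╷ ╶─┘ │
│↓ ← ↲│   │     │
│ ╶───┴───┴─────┤
│↳ → → → → → → B│
└───────────────┘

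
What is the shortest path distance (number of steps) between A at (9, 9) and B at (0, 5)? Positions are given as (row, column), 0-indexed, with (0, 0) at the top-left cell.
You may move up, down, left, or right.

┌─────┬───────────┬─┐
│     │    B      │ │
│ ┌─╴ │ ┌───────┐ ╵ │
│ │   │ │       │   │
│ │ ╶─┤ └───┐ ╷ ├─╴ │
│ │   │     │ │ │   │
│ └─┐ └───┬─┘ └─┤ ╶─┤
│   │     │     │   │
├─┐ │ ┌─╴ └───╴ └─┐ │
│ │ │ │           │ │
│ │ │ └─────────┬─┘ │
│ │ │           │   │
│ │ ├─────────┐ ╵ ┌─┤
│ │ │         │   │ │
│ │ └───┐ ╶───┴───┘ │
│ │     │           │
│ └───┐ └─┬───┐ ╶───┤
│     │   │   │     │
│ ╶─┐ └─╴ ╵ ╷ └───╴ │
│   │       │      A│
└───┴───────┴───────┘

Finding path from (9, 9) to (0, 5):
Path: (9,9) → (9,8) → (9,7) → (9,6) → (8,6) → (8,5) → (9,5) → (9,4) → (8,4) → (8,3) → (7,3) → (7,2) → (7,1) → (6,1) → (5,1) → (4,1) → (3,1) → (3,0) → (2,0) → (1,0) → (0,0) → (0,1) → (0,2) → (1,2) → (1,1) → (2,1) → (2,2) → (3,2) → (4,2) → (5,2) → (5,3) → (5,4) → (5,5) → (5,6) → (5,7) → (6,7) → (6,8) → (5,8) → (5,9) → (4,9) → (3,9) → (3,8) → (2,8) → (2,9) → (1,9) → (1,8) → (0,8) → (0,7) → (0,6) → (0,5)
Distance: 49 steps

Solution:

┌─────┬───────────┬─┐
│↱ → ↓│    B ← ← ↰│ │
│ ┌─╴ │ ┌───────┐ ╵ │
│↑│↓ ↲│ │       │↑ ↰│
│ │ ╶─┤ └───┐ ╷ ├─╴ │
│↑│↳ ↓│     │ │ │↱ ↑│
│ └─┐ └───┬─┘ └─┤ ╶─┤
│↑ ↰│↓    │     │↑ ↰│
├─┐ │ ┌─╴ └───╴ └─┐ │
│ │↑│↓│           │↑│
│ │ │ └─────────┬─┘ │
│ │↑│↳ → → → → ↓│↱ ↑│
│ │ ├─────────┐ ╵ ┌─┤
│ │↑│         │↳ ↑│ │
│ │ └───┐ ╶───┴───┘ │
│ │↑ ← ↰│           │
│ └───┐ └─┬───┐ ╶───┤
│     │↑ ↰│↓ ↰│     │
│ ╶─┐ └─╴ ╵ ╷ └───╴ │
│   │    ↑ ↲│↑ ← ← A│
└───┴───────┴───────┘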